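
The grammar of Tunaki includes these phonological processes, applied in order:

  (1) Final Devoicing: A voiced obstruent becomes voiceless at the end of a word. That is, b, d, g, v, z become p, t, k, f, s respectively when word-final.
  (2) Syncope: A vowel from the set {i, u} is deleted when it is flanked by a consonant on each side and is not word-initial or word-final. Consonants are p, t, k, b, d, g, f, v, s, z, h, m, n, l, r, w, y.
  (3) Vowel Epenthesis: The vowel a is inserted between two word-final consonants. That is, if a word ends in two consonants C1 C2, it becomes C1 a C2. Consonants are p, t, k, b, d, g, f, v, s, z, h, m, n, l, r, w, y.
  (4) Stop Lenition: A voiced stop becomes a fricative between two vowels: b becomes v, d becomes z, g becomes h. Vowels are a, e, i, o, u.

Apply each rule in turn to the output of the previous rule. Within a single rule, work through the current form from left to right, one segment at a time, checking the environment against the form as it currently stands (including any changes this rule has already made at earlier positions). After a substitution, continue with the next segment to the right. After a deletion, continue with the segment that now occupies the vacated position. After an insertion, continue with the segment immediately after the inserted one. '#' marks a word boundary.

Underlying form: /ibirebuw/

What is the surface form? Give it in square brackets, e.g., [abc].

[ibrevaw]

(1) Final Devoicing: no change — [ibirebuw]
(2) Syncope: [ibirebuw] → [ibrebw]
(3) Vowel Epenthesis: [ibrebw] → [ibrebaw]
(4) Stop Lenition: [ibrebaw] → [ibrevaw]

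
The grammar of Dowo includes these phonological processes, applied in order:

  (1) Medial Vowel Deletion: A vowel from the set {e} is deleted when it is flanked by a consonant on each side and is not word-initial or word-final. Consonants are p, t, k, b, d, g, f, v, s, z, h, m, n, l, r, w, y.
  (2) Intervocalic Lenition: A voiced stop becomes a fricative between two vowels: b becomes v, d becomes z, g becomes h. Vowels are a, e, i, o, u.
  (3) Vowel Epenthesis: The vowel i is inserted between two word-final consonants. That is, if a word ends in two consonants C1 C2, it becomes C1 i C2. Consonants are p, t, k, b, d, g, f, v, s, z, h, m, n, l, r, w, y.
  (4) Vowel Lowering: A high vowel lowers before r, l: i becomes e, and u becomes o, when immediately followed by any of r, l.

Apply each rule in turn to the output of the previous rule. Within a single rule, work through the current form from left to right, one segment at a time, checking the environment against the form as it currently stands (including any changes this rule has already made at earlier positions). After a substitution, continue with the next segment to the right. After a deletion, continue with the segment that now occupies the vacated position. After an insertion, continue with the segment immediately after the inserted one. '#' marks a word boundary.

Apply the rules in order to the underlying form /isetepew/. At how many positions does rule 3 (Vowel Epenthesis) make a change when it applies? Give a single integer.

(1) Medial Vowel Deletion: [isetepew] → [istpw]
(2) Intervocalic Lenition: no change — [istpw]
(3) Vowel Epenthesis: [istpw] → [istpiw]
(4) Vowel Lowering: no change — [istpiw]
Rule 3 changed 1 position(s).

1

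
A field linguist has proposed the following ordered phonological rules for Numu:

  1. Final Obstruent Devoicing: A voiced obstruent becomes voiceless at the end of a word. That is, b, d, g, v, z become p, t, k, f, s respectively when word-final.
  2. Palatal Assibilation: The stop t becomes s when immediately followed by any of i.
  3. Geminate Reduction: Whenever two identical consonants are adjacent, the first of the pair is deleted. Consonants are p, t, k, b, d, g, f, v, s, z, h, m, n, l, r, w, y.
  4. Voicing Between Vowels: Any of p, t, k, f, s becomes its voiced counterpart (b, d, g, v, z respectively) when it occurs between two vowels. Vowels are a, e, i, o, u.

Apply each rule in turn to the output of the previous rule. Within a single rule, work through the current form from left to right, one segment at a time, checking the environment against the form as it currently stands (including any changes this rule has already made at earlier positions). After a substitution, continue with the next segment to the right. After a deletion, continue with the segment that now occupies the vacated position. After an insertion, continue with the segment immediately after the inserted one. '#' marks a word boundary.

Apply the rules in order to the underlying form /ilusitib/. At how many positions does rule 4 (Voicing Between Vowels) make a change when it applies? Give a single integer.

2

1 Final Obstruent Devoicing: [ilusitib] → [ilusitip]
2 Palatal Assibilation: [ilusitip] → [ilusisip]
3 Geminate Reduction: no change — [ilusisip]
4 Voicing Between Vowels: [ilusisip] → [iluzizip]
Rule 4 changed 2 position(s).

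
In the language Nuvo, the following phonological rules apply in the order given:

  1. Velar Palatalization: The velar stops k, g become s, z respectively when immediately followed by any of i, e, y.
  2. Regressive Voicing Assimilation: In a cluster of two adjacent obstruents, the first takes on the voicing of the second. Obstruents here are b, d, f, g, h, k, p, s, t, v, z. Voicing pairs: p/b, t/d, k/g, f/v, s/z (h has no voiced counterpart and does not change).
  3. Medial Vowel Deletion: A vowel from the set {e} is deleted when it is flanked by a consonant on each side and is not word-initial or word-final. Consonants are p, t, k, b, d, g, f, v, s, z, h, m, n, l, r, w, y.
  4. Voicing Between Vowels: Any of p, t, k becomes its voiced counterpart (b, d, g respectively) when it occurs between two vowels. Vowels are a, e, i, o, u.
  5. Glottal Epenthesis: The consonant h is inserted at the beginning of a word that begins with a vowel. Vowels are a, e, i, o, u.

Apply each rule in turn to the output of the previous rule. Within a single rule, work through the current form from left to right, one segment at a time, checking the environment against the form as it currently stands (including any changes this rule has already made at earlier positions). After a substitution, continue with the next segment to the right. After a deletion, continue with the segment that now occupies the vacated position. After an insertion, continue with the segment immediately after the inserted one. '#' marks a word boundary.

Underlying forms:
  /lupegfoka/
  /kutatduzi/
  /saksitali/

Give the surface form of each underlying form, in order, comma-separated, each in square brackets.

[lupkfoga], [kudadduzi], [saksidali]

/lupegfoka/:
  1 Velar Palatalization: no change — [lupegfoka]
  2 Regressive Voicing Assimilation: [lupegfoka] → [lupekfoka]
  3 Medial Vowel Deletion: [lupekfoka] → [lupkfoka]
  4 Voicing Between Vowels: [lupkfoka] → [lupkfoga]
  5 Glottal Epenthesis: no change — [lupkfoga]
/kutatduzi/:
  1 Velar Palatalization: no change — [kutatduzi]
  2 Regressive Voicing Assimilation: [kutatduzi] → [kutadduzi]
  3 Medial Vowel Deletion: no change — [kutadduzi]
  4 Voicing Between Vowels: [kutadduzi] → [kudadduzi]
  5 Glottal Epenthesis: no change — [kudadduzi]
/saksitali/:
  1 Velar Palatalization: no change — [saksitali]
  2 Regressive Voicing Assimilation: no change — [saksitali]
  3 Medial Vowel Deletion: no change — [saksitali]
  4 Voicing Between Vowels: [saksitali] → [saksidali]
  5 Glottal Epenthesis: no change — [saksidali]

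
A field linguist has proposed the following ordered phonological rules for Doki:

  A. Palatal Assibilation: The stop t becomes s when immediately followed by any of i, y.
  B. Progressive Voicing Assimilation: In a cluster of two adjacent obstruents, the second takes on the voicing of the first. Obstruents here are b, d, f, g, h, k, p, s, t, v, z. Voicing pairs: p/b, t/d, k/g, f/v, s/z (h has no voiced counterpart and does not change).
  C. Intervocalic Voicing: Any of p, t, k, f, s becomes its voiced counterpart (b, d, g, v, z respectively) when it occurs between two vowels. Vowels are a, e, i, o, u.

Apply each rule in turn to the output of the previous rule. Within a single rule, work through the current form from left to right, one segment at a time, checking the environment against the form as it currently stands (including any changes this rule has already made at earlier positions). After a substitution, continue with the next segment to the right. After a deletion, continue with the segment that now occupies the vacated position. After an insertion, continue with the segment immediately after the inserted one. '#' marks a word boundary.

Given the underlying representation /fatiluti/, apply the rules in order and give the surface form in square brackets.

A Palatal Assibilation: [fatiluti] → [fasilusi]
B Progressive Voicing Assimilation: no change — [fasilusi]
C Intervocalic Voicing: [fasilusi] → [faziluzi]

[faziluzi]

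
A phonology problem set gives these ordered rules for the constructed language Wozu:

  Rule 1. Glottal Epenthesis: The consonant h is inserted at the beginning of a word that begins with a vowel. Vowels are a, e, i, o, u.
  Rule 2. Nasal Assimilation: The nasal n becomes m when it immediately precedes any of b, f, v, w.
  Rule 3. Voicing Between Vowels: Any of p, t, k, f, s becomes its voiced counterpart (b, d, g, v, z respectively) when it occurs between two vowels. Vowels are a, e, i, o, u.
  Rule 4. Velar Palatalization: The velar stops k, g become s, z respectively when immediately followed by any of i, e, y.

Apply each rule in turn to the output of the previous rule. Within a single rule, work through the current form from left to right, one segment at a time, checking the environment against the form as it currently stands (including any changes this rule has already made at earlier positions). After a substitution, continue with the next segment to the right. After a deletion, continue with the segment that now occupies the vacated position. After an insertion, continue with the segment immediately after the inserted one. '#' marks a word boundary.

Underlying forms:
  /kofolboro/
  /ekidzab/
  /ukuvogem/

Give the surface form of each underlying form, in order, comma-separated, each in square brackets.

[kovolboro], [hezidzab], [huguvozem]

/kofolboro/:
  Rule 1 Glottal Epenthesis: no change — [kofolboro]
  Rule 2 Nasal Assimilation: no change — [kofolboro]
  Rule 3 Voicing Between Vowels: [kofolboro] → [kovolboro]
  Rule 4 Velar Palatalization: no change — [kovolboro]
/ekidzab/:
  Rule 1 Glottal Epenthesis: [ekidzab] → [hekidzab]
  Rule 2 Nasal Assimilation: no change — [hekidzab]
  Rule 3 Voicing Between Vowels: [hekidzab] → [hegidzab]
  Rule 4 Velar Palatalization: [hegidzab] → [hezidzab]
/ukuvogem/:
  Rule 1 Glottal Epenthesis: [ukuvogem] → [hukuvogem]
  Rule 2 Nasal Assimilation: no change — [hukuvogem]
  Rule 3 Voicing Between Vowels: [hukuvogem] → [huguvogem]
  Rule 4 Velar Palatalization: [huguvogem] → [huguvozem]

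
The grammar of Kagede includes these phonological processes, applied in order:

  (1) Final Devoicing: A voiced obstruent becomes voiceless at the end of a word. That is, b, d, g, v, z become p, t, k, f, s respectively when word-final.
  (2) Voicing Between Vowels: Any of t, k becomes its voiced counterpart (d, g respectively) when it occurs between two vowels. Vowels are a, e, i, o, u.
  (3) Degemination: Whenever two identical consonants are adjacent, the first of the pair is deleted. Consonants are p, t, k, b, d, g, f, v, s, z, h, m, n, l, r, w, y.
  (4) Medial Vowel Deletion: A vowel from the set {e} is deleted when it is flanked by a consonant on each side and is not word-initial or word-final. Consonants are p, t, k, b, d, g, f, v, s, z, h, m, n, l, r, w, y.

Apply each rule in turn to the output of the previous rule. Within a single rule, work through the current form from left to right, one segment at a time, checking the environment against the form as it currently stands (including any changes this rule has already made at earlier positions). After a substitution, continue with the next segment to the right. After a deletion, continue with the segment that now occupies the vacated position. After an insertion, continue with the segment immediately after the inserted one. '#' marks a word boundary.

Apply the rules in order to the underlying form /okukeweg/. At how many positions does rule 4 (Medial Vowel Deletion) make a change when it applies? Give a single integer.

(1) Final Devoicing: [okukeweg] → [okukewek]
(2) Voicing Between Vowels: [okukewek] → [ogugewek]
(3) Degemination: no change — [ogugewek]
(4) Medial Vowel Deletion: [ogugewek] → [ogugwk]
Rule 4 changed 2 position(s).

2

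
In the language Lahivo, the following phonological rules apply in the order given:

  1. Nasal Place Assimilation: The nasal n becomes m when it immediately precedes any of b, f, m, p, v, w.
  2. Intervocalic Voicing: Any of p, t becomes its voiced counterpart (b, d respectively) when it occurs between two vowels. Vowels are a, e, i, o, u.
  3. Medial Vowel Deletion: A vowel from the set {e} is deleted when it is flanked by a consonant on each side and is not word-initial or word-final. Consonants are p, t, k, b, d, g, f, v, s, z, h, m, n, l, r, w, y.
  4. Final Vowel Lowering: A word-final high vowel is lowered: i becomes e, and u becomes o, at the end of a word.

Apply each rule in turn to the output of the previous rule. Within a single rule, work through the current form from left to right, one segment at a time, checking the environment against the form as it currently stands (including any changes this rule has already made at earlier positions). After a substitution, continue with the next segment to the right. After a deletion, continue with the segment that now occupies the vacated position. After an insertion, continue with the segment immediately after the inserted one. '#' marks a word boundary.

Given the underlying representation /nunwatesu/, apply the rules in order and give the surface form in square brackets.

[numwadso]

1 Nasal Place Assimilation: [nunwatesu] → [numwatesu]
2 Intervocalic Voicing: [numwatesu] → [numwadesu]
3 Medial Vowel Deletion: [numwadesu] → [numwadsu]
4 Final Vowel Lowering: [numwadsu] → [numwadso]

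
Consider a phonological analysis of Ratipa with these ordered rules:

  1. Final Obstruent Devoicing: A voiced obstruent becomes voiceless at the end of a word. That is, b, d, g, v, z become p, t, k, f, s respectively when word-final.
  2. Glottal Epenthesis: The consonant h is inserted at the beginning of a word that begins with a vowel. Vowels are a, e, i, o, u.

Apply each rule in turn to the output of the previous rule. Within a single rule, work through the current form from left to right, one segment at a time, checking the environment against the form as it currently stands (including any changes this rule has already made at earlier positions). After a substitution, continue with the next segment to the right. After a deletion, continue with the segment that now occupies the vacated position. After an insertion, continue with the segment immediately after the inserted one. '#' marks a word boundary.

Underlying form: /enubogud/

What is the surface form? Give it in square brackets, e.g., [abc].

[henubogut]

1 Final Obstruent Devoicing: [enubogud] → [enubogut]
2 Glottal Epenthesis: [enubogut] → [henubogut]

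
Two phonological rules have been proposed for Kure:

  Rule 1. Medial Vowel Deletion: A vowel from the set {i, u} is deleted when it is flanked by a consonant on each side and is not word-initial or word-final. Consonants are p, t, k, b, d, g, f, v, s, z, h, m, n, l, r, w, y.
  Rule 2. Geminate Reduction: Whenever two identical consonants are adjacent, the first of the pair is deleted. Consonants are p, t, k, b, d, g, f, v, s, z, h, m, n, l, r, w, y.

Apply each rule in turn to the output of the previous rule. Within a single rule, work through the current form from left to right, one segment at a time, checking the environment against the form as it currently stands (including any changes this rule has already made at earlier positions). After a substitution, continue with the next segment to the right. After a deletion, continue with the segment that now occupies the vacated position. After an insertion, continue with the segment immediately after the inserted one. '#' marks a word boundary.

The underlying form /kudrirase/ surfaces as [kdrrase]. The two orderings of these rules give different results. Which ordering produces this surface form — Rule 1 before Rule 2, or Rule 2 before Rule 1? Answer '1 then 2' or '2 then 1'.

2 then 1

Order 1 then 2:
  1 Medial Vowel Deletion: [kudrirase] → [kdrrase]
  2 Geminate Reduction: [kdrrase] → [kdrase]
  result: [kdrase]
Order 2 then 1:
  2 Geminate Reduction: no change — [kudrirase]
  1 Medial Vowel Deletion: [kudrirase] → [kdrrase]
  result: [kdrrase]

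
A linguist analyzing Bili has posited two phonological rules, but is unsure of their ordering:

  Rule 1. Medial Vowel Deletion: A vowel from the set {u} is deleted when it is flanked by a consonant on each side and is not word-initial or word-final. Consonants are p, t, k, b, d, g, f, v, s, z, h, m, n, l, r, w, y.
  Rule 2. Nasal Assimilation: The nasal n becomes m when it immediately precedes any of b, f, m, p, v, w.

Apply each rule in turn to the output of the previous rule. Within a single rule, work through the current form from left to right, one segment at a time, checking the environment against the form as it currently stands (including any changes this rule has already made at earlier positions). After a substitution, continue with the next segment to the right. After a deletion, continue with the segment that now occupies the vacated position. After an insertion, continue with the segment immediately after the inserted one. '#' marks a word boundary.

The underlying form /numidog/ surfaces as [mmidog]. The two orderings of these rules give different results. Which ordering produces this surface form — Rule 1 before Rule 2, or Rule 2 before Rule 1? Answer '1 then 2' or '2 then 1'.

1 then 2

Order 1 then 2:
  1 Medial Vowel Deletion: [numidog] → [nmidog]
  2 Nasal Assimilation: [nmidog] → [mmidog]
  result: [mmidog]
Order 2 then 1:
  2 Nasal Assimilation: no change — [numidog]
  1 Medial Vowel Deletion: [numidog] → [nmidog]
  result: [nmidog]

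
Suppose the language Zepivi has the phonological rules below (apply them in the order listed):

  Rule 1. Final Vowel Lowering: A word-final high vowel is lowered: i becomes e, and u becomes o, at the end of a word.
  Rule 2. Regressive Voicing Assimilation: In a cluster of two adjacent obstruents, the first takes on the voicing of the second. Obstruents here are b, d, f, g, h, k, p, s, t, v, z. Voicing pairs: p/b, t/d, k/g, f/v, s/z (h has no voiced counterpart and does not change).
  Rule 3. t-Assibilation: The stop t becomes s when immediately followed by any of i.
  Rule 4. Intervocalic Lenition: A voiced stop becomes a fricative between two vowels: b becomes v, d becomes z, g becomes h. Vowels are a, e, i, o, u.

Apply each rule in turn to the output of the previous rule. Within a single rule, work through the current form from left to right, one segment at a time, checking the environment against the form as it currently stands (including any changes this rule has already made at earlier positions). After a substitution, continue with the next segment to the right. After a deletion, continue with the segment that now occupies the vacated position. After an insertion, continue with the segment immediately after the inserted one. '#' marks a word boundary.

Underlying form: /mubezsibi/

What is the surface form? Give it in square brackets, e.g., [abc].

[muvessive]

Rule 1 Final Vowel Lowering: [mubezsibi] → [mubezsibe]
Rule 2 Regressive Voicing Assimilation: [mubezsibe] → [mubessibe]
Rule 3 t-Assibilation: no change — [mubessibe]
Rule 4 Intervocalic Lenition: [mubessibe] → [muvessive]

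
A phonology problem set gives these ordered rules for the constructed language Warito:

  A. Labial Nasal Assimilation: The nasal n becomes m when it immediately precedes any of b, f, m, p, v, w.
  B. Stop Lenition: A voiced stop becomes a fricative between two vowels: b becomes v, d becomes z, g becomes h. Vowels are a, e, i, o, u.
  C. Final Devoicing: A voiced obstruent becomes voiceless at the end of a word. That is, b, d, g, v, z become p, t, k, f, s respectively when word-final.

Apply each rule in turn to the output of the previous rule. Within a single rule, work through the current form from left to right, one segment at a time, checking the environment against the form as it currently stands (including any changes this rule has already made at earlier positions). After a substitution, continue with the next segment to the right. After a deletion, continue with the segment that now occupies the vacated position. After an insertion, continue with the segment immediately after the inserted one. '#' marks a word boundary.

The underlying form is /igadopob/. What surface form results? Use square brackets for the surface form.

[ihazopop]

A Labial Nasal Assimilation: no change — [igadopob]
B Stop Lenition: [igadopob] → [ihazopob]
C Final Devoicing: [ihazopob] → [ihazopop]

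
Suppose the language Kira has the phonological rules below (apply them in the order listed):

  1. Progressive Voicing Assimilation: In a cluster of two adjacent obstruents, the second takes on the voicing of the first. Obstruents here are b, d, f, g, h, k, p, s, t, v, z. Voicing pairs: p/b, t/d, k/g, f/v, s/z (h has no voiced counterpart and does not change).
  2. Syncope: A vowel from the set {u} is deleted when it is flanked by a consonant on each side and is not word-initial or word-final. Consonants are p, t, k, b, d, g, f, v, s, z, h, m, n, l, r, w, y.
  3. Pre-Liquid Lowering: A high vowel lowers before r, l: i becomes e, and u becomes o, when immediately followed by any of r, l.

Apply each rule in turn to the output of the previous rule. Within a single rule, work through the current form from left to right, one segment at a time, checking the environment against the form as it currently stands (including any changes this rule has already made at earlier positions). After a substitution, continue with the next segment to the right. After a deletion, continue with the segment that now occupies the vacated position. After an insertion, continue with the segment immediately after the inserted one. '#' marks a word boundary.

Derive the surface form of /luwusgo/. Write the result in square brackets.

[lwsko]

1 Progressive Voicing Assimilation: [luwusgo] → [luwusko]
2 Syncope: [luwusko] → [lwsko]
3 Pre-Liquid Lowering: no change — [lwsko]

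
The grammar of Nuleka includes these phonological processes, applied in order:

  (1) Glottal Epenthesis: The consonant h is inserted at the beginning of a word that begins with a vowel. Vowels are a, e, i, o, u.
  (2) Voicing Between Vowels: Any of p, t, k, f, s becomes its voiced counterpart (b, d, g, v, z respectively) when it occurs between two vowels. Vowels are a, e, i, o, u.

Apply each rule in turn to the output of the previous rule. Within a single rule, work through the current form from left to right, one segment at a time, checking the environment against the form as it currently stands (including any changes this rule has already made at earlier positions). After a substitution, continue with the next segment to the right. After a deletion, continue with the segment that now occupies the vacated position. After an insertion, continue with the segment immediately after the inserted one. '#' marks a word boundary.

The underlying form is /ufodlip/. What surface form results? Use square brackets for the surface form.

(1) Glottal Epenthesis: [ufodlip] → [hufodlip]
(2) Voicing Between Vowels: [hufodlip] → [huvodlip]

[huvodlip]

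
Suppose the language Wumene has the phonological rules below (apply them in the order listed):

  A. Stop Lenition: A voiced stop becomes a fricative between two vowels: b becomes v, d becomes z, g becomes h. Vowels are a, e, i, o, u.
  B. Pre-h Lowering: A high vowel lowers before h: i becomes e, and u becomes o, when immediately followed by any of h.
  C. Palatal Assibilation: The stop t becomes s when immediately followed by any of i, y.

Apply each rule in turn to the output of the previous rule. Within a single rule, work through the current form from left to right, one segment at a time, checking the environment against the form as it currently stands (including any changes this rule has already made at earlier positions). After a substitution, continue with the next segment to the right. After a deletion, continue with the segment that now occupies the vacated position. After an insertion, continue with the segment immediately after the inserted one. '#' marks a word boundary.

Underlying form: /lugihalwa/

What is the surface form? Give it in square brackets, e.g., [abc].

[lohehalwa]

A Stop Lenition: [lugihalwa] → [luhihalwa]
B Pre-h Lowering: [luhihalwa] → [lohehalwa]
C Palatal Assibilation: no change — [lohehalwa]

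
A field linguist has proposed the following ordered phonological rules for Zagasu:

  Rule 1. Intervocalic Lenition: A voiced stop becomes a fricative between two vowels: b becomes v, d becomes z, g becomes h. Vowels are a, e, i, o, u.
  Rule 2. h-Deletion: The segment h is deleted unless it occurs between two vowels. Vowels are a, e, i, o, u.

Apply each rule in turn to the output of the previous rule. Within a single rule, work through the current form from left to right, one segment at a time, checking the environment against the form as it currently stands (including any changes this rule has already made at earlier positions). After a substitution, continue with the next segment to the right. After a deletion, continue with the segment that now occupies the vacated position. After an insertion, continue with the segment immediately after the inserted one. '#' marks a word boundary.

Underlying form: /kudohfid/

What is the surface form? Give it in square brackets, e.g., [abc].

Rule 1 Intervocalic Lenition: [kudohfid] → [kuzohfid]
Rule 2 h-Deletion: [kuzohfid] → [kuzofid]

[kuzofid]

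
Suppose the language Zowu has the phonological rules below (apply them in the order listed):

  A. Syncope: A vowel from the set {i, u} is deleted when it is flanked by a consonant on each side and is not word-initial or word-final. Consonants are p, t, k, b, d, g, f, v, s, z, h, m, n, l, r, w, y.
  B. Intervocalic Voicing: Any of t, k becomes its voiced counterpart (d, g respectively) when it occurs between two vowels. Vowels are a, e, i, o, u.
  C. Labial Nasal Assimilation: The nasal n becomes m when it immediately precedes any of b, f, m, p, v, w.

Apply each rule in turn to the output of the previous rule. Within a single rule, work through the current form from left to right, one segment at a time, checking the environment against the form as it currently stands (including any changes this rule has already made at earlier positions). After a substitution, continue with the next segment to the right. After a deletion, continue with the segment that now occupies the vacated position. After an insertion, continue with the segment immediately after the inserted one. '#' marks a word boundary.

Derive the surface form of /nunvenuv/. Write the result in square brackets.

A Syncope: [nunvenuv] → [nnvenv]
B Intervocalic Voicing: no change — [nnvenv]
C Labial Nasal Assimilation: [nnvenv] → [nmvemv]

[nmvemv]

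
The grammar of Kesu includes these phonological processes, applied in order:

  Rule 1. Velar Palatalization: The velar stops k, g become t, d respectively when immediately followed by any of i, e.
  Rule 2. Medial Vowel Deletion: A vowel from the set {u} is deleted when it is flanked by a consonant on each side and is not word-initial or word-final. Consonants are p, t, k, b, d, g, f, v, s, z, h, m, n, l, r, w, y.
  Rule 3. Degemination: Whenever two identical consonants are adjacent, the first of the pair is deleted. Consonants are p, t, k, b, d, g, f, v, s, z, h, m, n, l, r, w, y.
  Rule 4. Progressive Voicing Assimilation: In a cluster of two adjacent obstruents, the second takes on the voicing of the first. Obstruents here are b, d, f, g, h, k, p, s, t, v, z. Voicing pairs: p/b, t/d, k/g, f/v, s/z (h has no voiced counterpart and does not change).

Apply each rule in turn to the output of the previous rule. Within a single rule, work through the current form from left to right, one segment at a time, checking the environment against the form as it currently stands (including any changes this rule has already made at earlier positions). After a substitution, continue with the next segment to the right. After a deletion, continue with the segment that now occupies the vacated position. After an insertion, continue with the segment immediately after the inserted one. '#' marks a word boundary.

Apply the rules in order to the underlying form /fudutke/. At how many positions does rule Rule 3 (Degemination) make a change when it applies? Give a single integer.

Rule 1 Velar Palatalization: [fudutke] → [fudutte]
Rule 2 Medial Vowel Deletion: [fudutte] → [fdtte]
Rule 3 Degemination: [fdtte] → [fdte]
Rule 4 Progressive Voicing Assimilation: [fdte] → [ftte]
Rule Rule 3 changed 1 position(s).

1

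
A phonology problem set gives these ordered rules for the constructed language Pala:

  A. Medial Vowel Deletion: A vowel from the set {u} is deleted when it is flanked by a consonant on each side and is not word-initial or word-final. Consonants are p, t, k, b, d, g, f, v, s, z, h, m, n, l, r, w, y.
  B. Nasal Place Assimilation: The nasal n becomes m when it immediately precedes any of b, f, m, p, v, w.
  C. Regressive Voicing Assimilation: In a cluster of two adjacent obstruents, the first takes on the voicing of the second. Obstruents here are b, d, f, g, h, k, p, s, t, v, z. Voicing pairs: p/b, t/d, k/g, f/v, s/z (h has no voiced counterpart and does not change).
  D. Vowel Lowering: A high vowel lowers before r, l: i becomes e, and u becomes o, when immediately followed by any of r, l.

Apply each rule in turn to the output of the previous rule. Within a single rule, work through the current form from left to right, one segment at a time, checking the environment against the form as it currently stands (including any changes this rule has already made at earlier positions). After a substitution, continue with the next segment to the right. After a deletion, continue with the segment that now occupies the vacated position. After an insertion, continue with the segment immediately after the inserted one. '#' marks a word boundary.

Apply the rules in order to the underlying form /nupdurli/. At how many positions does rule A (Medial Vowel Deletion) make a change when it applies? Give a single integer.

2

A Medial Vowel Deletion: [nupdurli] → [npdrli]
B Nasal Place Assimilation: [npdrli] → [mpdrli]
C Regressive Voicing Assimilation: [mpdrli] → [mbdrli]
D Vowel Lowering: no change — [mbdrli]
Rule A changed 2 position(s).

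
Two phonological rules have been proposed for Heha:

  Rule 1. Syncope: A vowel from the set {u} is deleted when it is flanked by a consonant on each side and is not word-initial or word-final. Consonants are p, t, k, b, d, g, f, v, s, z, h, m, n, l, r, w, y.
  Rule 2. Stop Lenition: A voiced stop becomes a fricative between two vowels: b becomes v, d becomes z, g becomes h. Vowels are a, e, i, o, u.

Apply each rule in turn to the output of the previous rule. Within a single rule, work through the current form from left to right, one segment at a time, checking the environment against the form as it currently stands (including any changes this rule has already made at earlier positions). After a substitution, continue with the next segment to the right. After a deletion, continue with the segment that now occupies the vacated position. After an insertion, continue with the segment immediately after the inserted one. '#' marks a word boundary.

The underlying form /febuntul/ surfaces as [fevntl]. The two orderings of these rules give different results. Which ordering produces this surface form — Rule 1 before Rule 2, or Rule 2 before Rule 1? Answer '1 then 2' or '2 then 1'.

Order 1 then 2:
  1 Syncope: [febuntul] → [febntl]
  2 Stop Lenition: no change — [febntl]
  result: [febntl]
Order 2 then 1:
  2 Stop Lenition: [febuntul] → [fevuntul]
  1 Syncope: [fevuntul] → [fevntl]
  result: [fevntl]

2 then 1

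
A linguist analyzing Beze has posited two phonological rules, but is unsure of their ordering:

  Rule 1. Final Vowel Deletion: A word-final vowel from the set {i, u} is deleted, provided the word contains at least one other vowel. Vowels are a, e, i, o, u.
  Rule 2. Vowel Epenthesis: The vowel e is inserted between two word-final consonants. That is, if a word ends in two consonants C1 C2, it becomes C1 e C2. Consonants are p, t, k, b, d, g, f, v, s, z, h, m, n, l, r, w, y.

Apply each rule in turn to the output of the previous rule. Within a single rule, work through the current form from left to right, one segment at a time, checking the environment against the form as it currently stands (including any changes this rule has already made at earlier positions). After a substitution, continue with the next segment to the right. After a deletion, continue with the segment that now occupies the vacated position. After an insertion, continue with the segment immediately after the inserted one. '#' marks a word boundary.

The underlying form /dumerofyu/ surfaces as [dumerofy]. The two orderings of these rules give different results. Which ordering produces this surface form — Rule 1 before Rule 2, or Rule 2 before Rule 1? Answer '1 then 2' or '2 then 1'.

2 then 1

Order 1 then 2:
  1 Final Vowel Deletion: [dumerofyu] → [dumerofy]
  2 Vowel Epenthesis: [dumerofy] → [dumerofey]
  result: [dumerofey]
Order 2 then 1:
  2 Vowel Epenthesis: no change — [dumerofyu]
  1 Final Vowel Deletion: [dumerofyu] → [dumerofy]
  result: [dumerofy]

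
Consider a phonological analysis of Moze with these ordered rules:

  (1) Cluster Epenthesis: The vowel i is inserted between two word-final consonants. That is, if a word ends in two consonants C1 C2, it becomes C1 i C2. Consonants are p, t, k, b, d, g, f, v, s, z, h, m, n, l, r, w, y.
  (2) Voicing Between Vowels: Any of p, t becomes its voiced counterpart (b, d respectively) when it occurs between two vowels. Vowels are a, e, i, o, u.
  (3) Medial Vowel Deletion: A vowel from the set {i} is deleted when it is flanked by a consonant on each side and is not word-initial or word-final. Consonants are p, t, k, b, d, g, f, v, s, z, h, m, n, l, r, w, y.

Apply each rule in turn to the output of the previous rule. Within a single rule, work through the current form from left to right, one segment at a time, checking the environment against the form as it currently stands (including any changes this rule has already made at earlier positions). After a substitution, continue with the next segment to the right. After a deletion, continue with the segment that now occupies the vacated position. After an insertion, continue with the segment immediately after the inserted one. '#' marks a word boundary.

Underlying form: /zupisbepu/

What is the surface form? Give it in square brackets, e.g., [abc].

(1) Cluster Epenthesis: no change — [zupisbepu]
(2) Voicing Between Vowels: [zupisbepu] → [zubisbebu]
(3) Medial Vowel Deletion: [zubisbebu] → [zubsbebu]

[zubsbebu]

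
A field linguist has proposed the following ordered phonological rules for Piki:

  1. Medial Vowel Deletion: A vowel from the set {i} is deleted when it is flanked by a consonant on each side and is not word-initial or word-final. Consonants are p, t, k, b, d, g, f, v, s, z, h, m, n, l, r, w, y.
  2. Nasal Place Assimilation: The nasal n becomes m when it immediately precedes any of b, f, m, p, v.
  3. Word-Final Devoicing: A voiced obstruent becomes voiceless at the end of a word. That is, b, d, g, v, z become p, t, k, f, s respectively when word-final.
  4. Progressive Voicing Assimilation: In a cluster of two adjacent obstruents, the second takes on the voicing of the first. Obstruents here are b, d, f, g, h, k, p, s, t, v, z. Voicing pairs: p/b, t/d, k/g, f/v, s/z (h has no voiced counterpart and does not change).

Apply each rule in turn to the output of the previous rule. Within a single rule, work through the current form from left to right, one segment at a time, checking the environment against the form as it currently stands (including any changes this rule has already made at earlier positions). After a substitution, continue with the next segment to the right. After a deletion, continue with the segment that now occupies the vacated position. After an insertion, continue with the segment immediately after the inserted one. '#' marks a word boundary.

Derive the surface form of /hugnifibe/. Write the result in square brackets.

[hugmfpe]

1 Medial Vowel Deletion: [hugnifibe] → [hugnfbe]
2 Nasal Place Assimilation: [hugnfbe] → [hugmfbe]
3 Word-Final Devoicing: no change — [hugmfbe]
4 Progressive Voicing Assimilation: [hugmfbe] → [hugmfpe]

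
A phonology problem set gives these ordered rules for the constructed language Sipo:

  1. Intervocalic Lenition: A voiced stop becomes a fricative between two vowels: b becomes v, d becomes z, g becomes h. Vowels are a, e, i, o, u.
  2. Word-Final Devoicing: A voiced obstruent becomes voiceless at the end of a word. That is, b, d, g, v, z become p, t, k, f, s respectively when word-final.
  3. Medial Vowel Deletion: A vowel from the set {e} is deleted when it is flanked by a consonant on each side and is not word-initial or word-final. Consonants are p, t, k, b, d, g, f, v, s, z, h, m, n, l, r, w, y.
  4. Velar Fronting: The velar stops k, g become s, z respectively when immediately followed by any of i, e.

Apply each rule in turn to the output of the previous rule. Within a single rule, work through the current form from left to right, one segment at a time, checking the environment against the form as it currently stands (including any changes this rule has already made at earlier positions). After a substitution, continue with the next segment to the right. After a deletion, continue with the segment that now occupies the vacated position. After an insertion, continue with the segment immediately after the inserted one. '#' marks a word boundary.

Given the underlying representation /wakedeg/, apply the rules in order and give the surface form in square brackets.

1 Intervocalic Lenition: [wakedeg] → [wakezeg]
2 Word-Final Devoicing: [wakezeg] → [wakezek]
3 Medial Vowel Deletion: [wakezek] → [wakzk]
4 Velar Fronting: no change — [wakzk]

[wakzk]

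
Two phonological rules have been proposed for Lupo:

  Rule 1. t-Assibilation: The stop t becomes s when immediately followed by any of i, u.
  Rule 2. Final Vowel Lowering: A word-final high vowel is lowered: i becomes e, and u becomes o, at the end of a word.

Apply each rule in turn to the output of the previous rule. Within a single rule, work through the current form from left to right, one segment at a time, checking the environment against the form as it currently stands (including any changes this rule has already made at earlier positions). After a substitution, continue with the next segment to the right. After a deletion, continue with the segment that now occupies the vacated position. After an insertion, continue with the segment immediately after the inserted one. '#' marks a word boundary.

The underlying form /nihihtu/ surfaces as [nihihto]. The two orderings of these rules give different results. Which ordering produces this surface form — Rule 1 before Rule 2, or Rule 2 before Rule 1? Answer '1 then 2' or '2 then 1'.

Order 1 then 2:
  1 t-Assibilation: [nihihtu] → [nihihsu]
  2 Final Vowel Lowering: [nihihsu] → [nihihso]
  result: [nihihso]
Order 2 then 1:
  2 Final Vowel Lowering: [nihihtu] → [nihihto]
  1 t-Assibilation: no change — [nihihto]
  result: [nihihto]

2 then 1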